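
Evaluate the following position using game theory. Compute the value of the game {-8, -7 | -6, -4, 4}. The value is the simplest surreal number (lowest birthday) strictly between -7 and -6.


Left options: {-8, -7}, max = -7
Right options: {-6, -4, 4}, min = -6
All options are numbers and max(Left) < min(Right), so by the simplicity theorem the value is the simplest (earliest-born) number strictly between -7 and -6.
No integer lies strictly between -7 and -6, so the value is the dyadic rational m/2^k in the interval with the smallest k (then m odd); search k = 1, 2, ...:
Denominator 2: -13/2 lies strictly between -7 and -6 -- found.
The simplest number in the interval is -13/2.
Game value = -13/2

-13/2


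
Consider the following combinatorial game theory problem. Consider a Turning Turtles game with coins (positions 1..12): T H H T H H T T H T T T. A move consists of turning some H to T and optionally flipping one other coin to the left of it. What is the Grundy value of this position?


Coins: T H H T H H T T H T T T
Key fact: a single head at position k behaves exactly like a Nim heap of size k (turning it to T and optionally flipping a coin at j < k corresponds to moving the heap from k to j, or to 0), and heads combine as a disjunctive sum (two heads at the same place would cancel, matching j XOR j = 0). So the Nim-value is the XOR of the 1-indexed positions of the heads.
Face-up positions (1-indexed): [2, 3, 5, 6, 9]
XOR 0 with 2: 0 XOR 2 = 2
XOR 2 with 3: 2 XOR 3 = 1
XOR 1 with 5: 1 XOR 5 = 4
XOR 4 with 6: 4 XOR 6 = 2
XOR 2 with 9: 2 XOR 9 = 11
Nim-value = 11

11


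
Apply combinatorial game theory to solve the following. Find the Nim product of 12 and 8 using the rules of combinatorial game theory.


Nim multiplication is bilinear over XOR: (u XOR v) * w = (u*w) XOR (v*w).
So we split each operand into its bit components and XOR the pairwise Nim products.
12 = 4 + 8 (as XOR of powers of 2).
8 = 8 (as XOR of powers of 2).
Using the standard Nim-product table on single bits:
  2*2 = 3,   2*4 = 8,   2*8 = 12,
  4*4 = 6,   4*8 = 11,  8*8 = 13,
and  1*x = x (identity), k*l = l*k (commutative).
Pairwise Nim products:
  4 * 8 = 11
  8 * 8 = 13
XOR them: 11 XOR 13 = 6.
Result: 12 * 8 = 6 (in Nim).

6


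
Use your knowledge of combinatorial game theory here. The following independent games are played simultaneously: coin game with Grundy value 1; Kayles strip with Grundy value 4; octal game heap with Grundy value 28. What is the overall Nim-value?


By the Sprague-Grundy theorem, the Grundy value of a sum of games is the XOR of individual Grundy values.
coin game: Grundy value = 1. Running XOR: 0 XOR 1 = 1
Kayles strip: Grundy value = 4. Running XOR: 1 XOR 4 = 5
octal game heap: Grundy value = 28. Running XOR: 5 XOR 28 = 25
The combined Grundy value is 25.

25


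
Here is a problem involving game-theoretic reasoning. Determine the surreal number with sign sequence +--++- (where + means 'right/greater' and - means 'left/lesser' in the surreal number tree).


Sign expansion: +--++-
Rule: track bounds (lo, hi), initially (-inf, +inf). On '+', the current value becomes lo and we move to the simplest number in (value, hi): value + 1 if hi = +inf, otherwise the midpoint (value + hi)/2. On '-', the current value becomes hi and we move to value - 1 if lo = -inf, otherwise the midpoint (lo + value)/2.
Start at 0.
Step 1: sign = +, move right. Bounds: (0, +inf). Value = 1
Step 2: sign = -, move left. Bounds: (0, 1). Value = 1/2
Step 3: sign = -, move left. Bounds: (0, 1/2). Value = 1/4
Step 4: sign = +, move right. Bounds: (1/4, 1/2). Value = 3/8
Step 5: sign = +, move right. Bounds: (3/8, 1/2). Value = 7/16
Step 6: sign = -, move left. Bounds: (3/8, 7/16). Value = 13/32
The surreal number with sign expansion +--++- is 13/32.

13/32


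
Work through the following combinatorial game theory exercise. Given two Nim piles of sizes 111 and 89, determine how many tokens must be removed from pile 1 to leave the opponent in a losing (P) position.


Piles: 111 and 89
Current XOR: 111 XOR 89 = 54 (non-zero, so this is an N-position).
To make the XOR zero, we need to find a move that balances the piles.
For pile 1 (size 111): target = 111 XOR 54 = 89
We reduce pile 1 from 111 to 89.
Tokens removed: 111 - 89 = 22
Verification: 89 XOR 89 = 0

22


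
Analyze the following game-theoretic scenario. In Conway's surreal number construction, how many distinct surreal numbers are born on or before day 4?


Day 0: {|} = 0 is born. Count = 1.
Day n: the number of surreal numbers born by day n is 2^(n+1) - 1.
By day 0: 2^1 - 1 = 1
By day 1: 2^2 - 1 = 3
By day 2: 2^3 - 1 = 7
By day 3: 2^4 - 1 = 15
By day 4: 2^5 - 1 = 31
By day 4: 31 surreal numbers.

31


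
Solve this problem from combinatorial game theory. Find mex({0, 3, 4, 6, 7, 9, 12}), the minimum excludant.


Set = {0, 3, 4, 6, 7, 9, 12}
0 is in the set.
1 is NOT in the set. This is the mex.
mex = 1

1


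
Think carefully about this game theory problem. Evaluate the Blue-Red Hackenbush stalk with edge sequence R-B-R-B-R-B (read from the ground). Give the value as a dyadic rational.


Edges (from ground): R-B-R-B-R-B
By Berlekamp's sign-expansion rule, a Blue-Red Hackenbush stalk has the value of the surreal number whose sign sequence is the edge sequence with B -> + and R -> -.
Sign sequence: -+-+-+
Trace the sign expansion in the surreal number tree, starting from 0:
Edge 1: R (sign -) -> bounds (-inf, 0), value = -1
Edge 2: B (sign +) -> bounds (-1, 0), value = -1/2
Edge 3: R (sign -) -> bounds (-1, -1/2), value = -3/4
Edge 4: B (sign +) -> bounds (-3/4, -1/2), value = -5/8
Edge 5: R (sign -) -> bounds (-3/4, -5/8), value = -11/16
Edge 6: B (sign +) -> bounds (-11/16, -5/8), value = -21/32
Game value = -21/32

-21/32


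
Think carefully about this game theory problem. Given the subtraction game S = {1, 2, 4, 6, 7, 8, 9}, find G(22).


The subtraction set is S = {1, 2, 4, 6, 7, 8, 9}.
G(k) = mex{ G(k - s) : s in S, s <= k }. We compute iteratively: G(0) = 0.
G(1) = mex({0}) = 1
G(2) = mex({0, 1}) = 2
G(3) = mex({1, 2}) = 0
G(4) = mex({0, 2}) = 1
G(5) = mex({0, 1}) = 2
G(6) = mex({0, 1, 2}) = 3
G(7) = mex({0, 1, 2, 3}) = 4
G(8) = mex({0, 1, 2, 3, 4}) = 5
G(9) = mex({0, 1, 2, 4, 5}) = 3
G(10) = mex({0, 1, 2, 3, 5}) = 4
G(11) = mex({0, 1, 2, 3, 4}) = 5
G(12) = mex({0, 1, 2, 3, 4, 5}) = 6
G(13) = mex({1, 2, 3, 4, 5, 6}) = 0
G(14) = mex({0, 2, 3, 4, 5, 6}) = 1
G(15) = mex({0, 1, 3, 4, 5}) = 2
G(16) = mex({1, 2, 3, 4, 5, 6}) = 0
G(17) = mex({0, 2, 3, 4, 5}) = 1
G(18) = mex({0, 1, 3, 4, 5, 6}) = 2
G(19) = mex({0, 1, 2, 4, 5, 6}) = 3
G(20) = mex({0, 1, 2, 3, 5, 6}) = 4
G(21) = mex({0, 1, 2, 3, 4, 6}) = 5
Observe that G(13)..G(21) = 0, 1, 2, 0, 1, 2, 3, 4, 5 repeats G(0)..G(8) = 0, 1, 2, 0, 1, 2, 3, 4, 5.
For k >= max(S) = 9, G(k) is determined by the previous 9 values G(k-9)..G(k-1); a window of 9 consecutive values has recurred shifted by 13, so by induction G(k + 13) = G(k) for all k >= 0: the sequence is periodic from the start with period 13.
One period: G(0..12) = 0, 1, 2, 0, 1, 2, 3, 4, 5, 3, 4, 5, 6.
22 mod 13 = 9, so G(22) = G(9) = 3.

3


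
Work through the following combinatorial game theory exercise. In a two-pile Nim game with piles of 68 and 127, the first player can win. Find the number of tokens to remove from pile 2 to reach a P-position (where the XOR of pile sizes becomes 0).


Piles: 68 and 127
Current XOR: 68 XOR 127 = 59 (non-zero, so this is an N-position).
To make the XOR zero, we need to find a move that balances the piles.
For pile 2 (size 127): target = 127 XOR 59 = 68
We reduce pile 2 from 127 to 68.
Tokens removed: 127 - 68 = 59
Verification: 68 XOR 68 = 0

59


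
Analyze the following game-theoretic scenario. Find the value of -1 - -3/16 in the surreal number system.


x = -1, y = -3/16
Converting to common denominator: 16
x = -16/16, y = -3/16
x - y = -1 - -3/16 = -13/16

-13/16


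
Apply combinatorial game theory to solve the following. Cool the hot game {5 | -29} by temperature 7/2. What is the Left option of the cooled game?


Original game: {5 | -29} (a switch {a | b} with a > b).
Cooling by t (for t below the temperature (a - b)/2 = 17) taxes each move by t: {a | b} cooled by t is {a - t | b + t}.
Cooling amount: t = 7/2
Cooled Left option: 5 - 7/2 = 3/2
Cooled Right option: -29 + 7/2 = -51/2
Cooled game: {3/2 | -51/2}
Left option = 3/2

3/2


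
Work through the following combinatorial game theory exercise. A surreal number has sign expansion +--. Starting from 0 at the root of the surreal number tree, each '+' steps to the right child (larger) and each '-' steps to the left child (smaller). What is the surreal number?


Sign expansion: +--
Rule: track bounds (lo, hi), initially (-inf, +inf). On '+', the current value becomes lo and we move to the simplest number in (value, hi): value + 1 if hi = +inf, otherwise the midpoint (value + hi)/2. On '-', the current value becomes hi and we move to value - 1 if lo = -inf, otherwise the midpoint (lo + value)/2.
Start at 0.
Step 1: sign = +, move right. Bounds: (0, +inf). Value = 1
Step 2: sign = -, move left. Bounds: (0, 1). Value = 1/2
Step 3: sign = -, move left. Bounds: (0, 1/2). Value = 1/4
The surreal number with sign expansion +-- is 1/4.

1/4


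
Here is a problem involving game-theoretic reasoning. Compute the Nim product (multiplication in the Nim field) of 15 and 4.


Nim multiplication is bilinear over XOR: (u XOR v) * w = (u*w) XOR (v*w).
So we split each operand into its bit components and XOR the pairwise Nim products.
15 = 1 + 2 + 4 + 8 (as XOR of powers of 2).
4 = 4 (as XOR of powers of 2).
Using the standard Nim-product table on single bits:
  2*2 = 3,   2*4 = 8,   2*8 = 12,
  4*4 = 6,   4*8 = 11,  8*8 = 13,
and  1*x = x (identity), k*l = l*k (commutative).
Pairwise Nim products:
  1 * 4 = 4
  2 * 4 = 8
  4 * 4 = 6
  8 * 4 = 11
XOR them: 4 XOR 8 XOR 6 XOR 11 = 1.
Result: 15 * 4 = 1 (in Nim).

1


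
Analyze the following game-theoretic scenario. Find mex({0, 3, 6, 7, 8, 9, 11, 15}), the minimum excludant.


Set = {0, 3, 6, 7, 8, 9, 11, 15}
0 is in the set.
1 is NOT in the set. This is the mex.
mex = 1

1


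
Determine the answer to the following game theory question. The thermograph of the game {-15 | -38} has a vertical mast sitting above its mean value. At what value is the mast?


Game = {-15 | -38}, a switch {a | b} with numbers a > b.
Its thermograph has left wall a - t and right wall b + t, which meet at t = (a - b)/2, where both equal (a + b)/2. So the mast (mean value) is at (a + b)/2.
Mean = (-15 + (-38))/2 = -53/2 = -53/2

-53/2


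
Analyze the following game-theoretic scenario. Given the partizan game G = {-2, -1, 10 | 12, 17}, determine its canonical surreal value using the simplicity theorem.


Left options: {-2, -1, 10}, max = 10
Right options: {12, 17}, min = 12
All options are numbers and max(Left) < min(Right), so by the simplicity theorem the value is the simplest (earliest-born) number strictly between 10 and 12.
The only integer strictly between 10 and 12 is 11.
No non-integer in the interval can be simpler: if x is a non-integer in the interval, then floor(x) or ceil(x) also lies in the interval (the interval contains an integer), and both are proper prefixes of x's sign expansion, i.e. born earlier. So the game value is 11.
Game value = 11

11


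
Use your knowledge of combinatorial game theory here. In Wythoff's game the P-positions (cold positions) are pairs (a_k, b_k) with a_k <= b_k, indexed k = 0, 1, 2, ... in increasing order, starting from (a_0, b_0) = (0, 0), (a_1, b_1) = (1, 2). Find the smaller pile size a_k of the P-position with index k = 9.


By Wythoff's theorem, a_k = floor(k * phi) and b_k = floor(k * phi^2) = a_k + k, where phi = (1 + sqrt(5))/2 is the golden ratio.
phi = (1 + sqrt(5))/2 = 1.618034
k = 9
k * phi = 9 * 1.618034 = 14.562306
a_9 = floor(k * phi) = 14

14


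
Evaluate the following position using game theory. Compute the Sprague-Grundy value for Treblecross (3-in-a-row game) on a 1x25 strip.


Treblecross: place X on empty cells; 3-in-a-row wins.
Playing within two cells of an existing X lets the opponent win at once, so sensible play treats the cells i-2..i+2 around each X as dead. The player left with no safe cell loses, so this is a normal-play take-away game on strips of safe cells.
Placing X at cell i (0-indexed) of a strip of k safe cells leaves independent strips of sizes max(0, i-2) and max(0, k-i-3). Hence G(k) = mex{ G(max(0,i-2)) XOR G(max(0,k-i-3)) : 0 <= i < k }, with G(0) = 0.
G(1): splits (0,0):0^0=0 -> mex({0}) = 1
G(2): splits (0,0):0^0=0 -> mex({0}) = 1
G(3): splits (0,0):0^0=0 -> mex({0}) = 1
G(4): splits (0,1):0^1=1 (0,0):0^0=0 -> mex({0, 1}) = 2
G(5): splits (0,2):0^1=1 (0,1):0^1=1 (0,0):0^0=0 -> mex({0, 1}) = 2
G(6) = mex({1}) = 0
G(7) = mex({0, 1, 2}) = 3
G(8) = mex({0, 1, 2}) = 3
G(9) = mex({0, 2}) = 1
G(10) = mex({0, 2, 3}) = 1
G(11) = mex({0, 3}) = 1
G(12) = mex({1, 3}) = 0
G(13) = mex({0, 1, 2, 3}) = 4
G(14) = mex({0, 1, 2}) = 3
G(15) = mex({0, 1, 2}) = 3
G(16) = mex({0, 1, 2, 4}) = 3
G(17) = mex({0, 1, 3, 4}) = 2
G(18) = mex({0, 1, 3, 4}) = 2
G(19) = mex({0, 1, 3, 5}) = 2
G(20) = mex({0, 1, 2, 3, 5}) = 4
G(21) = mex({0, 1, 2, 3, 5}) = 4
G(22) = mex({1, 2, 6}) = 0
G(23) = mex({0, 1, 2, 3, 4, 6}) = 5
G(24) = mex({0, 1, 2, 3, 4}) = 5
G(25) = mex({0, 1, 3, 4, 7}) = 2
Therefore G(25) = 2.

2


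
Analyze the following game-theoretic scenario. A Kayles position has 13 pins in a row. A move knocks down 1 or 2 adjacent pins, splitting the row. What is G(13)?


Kayles: a move removes 1 or 2 adjacent pins from a contiguous row.
Removing pins from a row of k leaves two independent rows (a, b) with a + b = k - 1 (one pin) or a + b = k - 2 (two pins); an end removal gives a = 0.
By Sprague-Grundy, G(k) = mex{ G(a) XOR G(b) } over all these splits. G(0) = 0.
G(1): splits (0,0):0^0=0 -> mex({0}) = 1
G(2): splits (0,1):0^1=1 (0,0):0^0=0 -> mex({0, 1}) = 2
G(3): splits (0,2):0^2=2 (1,1):1^1=0 (0,1):0^1=1 -> mex({0, 1, 2}) = 3
G(4): splits (0,3):0^3=3 (1,2):1^2=3 (0,2):0^2=2 (1,1):1^1=0 -> mex({0, 2, 3}) = 1
G(5): splits (0,4):0^1=1 (1,3):1^3=2 (2,2):2^2=0 (0,3):0^3=3 (1,2):1^2=3 -> mex({0, 1, 2, 3}) = 4
G(6) = mex({0, 1, 2, 4}) = 3
G(7) = mex({0, 1, 3, 4, 5}) = 2
G(8) = mex({0, 2, 3, 5, 6}) = 1
G(9) = mex({0, 1, 2, 3, 6, 7}) = 4
G(10) = mex({0, 1, 3, 4, 5, 7}) = 2
G(11) = mex({0, 1, 2, 3, 4, 5}) = 6
G(12) = mex({0, 1, 2, 3, 5, 6, 7}) = 4
G(13) = mex({0, 2, 3, 4, 6, 7}) = 1
Therefore G(13) = 1.

1


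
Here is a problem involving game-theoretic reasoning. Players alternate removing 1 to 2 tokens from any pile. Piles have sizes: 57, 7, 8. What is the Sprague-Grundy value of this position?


Subtraction set: {1, 2}
For this subtraction set, G(n) = n mod 3 (period = max + 1 = 3).
Pile 1 (size 57): G(57) = 57 mod 3 = 0
Pile 2 (size 7): G(7) = 7 mod 3 = 1
Pile 3 (size 8): G(8) = 8 mod 3 = 2
Total Grundy value = XOR of all: 0 XOR 1 XOR 2 = 3

3


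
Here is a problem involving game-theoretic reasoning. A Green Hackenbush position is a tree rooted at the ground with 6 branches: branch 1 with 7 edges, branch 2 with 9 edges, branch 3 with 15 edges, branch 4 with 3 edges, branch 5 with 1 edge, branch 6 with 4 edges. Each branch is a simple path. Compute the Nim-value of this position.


The tree has 6 branches from the ground vertex.
In Green Hackenbush, the Nim-value of a simple path of length k is k.
Branch 1: length 7, Nim-value = 7
Branch 2: length 9, Nim-value = 9
Branch 3: length 15, Nim-value = 15
Branch 4: length 3, Nim-value = 3
Branch 5: length 1, Nim-value = 1
Branch 6: length 4, Nim-value = 4
Total Nim-value = XOR of all branch values:
0 XOR 7 = 7
7 XOR 9 = 14
14 XOR 15 = 1
1 XOR 3 = 2
2 XOR 1 = 3
3 XOR 4 = 7
Nim-value of the tree = 7

7


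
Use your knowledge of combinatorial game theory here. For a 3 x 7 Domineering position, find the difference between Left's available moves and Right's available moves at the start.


Board is 3 x 7 (rows x cols).
Left (vertical) placements: (rows-1) * cols = 2 * 7 = 14
Right (horizontal) placements: rows * (cols-1) = 3 * 6 = 18
Advantage = Left - Right = 14 - 18 = -4

-4


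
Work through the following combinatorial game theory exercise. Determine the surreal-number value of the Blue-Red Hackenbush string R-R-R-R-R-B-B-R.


Edges (from ground): R-R-R-R-R-B-B-R
By Berlekamp's sign-expansion rule, a Blue-Red Hackenbush stalk has the value of the surreal number whose sign sequence is the edge sequence with B -> + and R -> -.
Sign sequence: -----++-
Trace the sign expansion in the surreal number tree, starting from 0:
Edge 1: R (sign -) -> bounds (-inf, 0), value = -1
Edge 2: R (sign -) -> bounds (-inf, -1), value = -2
Edge 3: R (sign -) -> bounds (-inf, -2), value = -3
Edge 4: R (sign -) -> bounds (-inf, -3), value = -4
Edge 5: R (sign -) -> bounds (-inf, -4), value = -5
Edge 6: B (sign +) -> bounds (-5, -4), value = -9/2
Edge 7: B (sign +) -> bounds (-9/2, -4), value = -17/4
Edge 8: R (sign -) -> bounds (-9/2, -17/4), value = -35/8
Game value = -35/8

-35/8


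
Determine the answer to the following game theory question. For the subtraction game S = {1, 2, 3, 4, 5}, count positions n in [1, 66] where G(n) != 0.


Subtraction set S = {1, 2, 3, 4, 5}, so G(n) = n mod 6.
G(n) = 0 when n is a multiple of 6.
Multiples of 6 in [1, 66]: 11
N-positions (nonzero Grundy) = 66 - 11 = 55

55


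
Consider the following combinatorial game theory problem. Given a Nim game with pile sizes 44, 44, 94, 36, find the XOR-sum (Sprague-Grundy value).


We need the XOR (exclusive or) of all pile sizes.
After XOR-ing pile 1 (size 44): 0 XOR 44 = 44
After XOR-ing pile 2 (size 44): 44 XOR 44 = 0
After XOR-ing pile 3 (size 94): 0 XOR 94 = 94
After XOR-ing pile 4 (size 36): 94 XOR 36 = 122
The Nim-value of this position is 122.

122


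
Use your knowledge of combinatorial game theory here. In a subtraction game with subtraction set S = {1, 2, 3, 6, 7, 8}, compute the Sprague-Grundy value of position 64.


The subtraction set is S = {1, 2, 3, 6, 7, 8}.
G(k) = mex{ G(k - s) : s in S, s <= k }. We compute iteratively: G(0) = 0.
G(1) = mex({0}) = 1
G(2) = mex({0, 1}) = 2
G(3) = mex({0, 1, 2}) = 3
G(4) = mex({1, 2, 3}) = 0
G(5) = mex({0, 2, 3}) = 1
G(6) = mex({0, 1, 3}) = 2
G(7) = mex({0, 1, 2}) = 3
G(8) = mex({0, 1, 2, 3}) = 4
G(9) = mex({1, 2, 3, 4}) = 0
G(10) = mex({0, 2, 3, 4}) = 1
G(11) = mex({0, 1, 3, 4}) = 2
G(12) = mex({0, 1, 2}) = 3
G(13) = mex({1, 2, 3}) = 0
G(14) = mex({0, 2, 3, 4}) = 1
G(15) = mex({0, 1, 3, 4}) = 2
G(16) = mex({0, 1, 2, 4}) = 3
Observe that G(9)..G(16) = 0, 1, 2, 3, 0, 1, 2, 3 repeats G(0)..G(7) = 0, 1, 2, 3, 0, 1, 2, 3.
For k >= max(S) = 8, G(k) is determined by the previous 8 values G(k-8)..G(k-1); a window of 8 consecutive values has recurred shifted by 9, so by induction G(k + 9) = G(k) for all k >= 0: the sequence is periodic from the start with period 9.
One period: G(0..8) = 0, 1, 2, 3, 0, 1, 2, 3, 4.
64 mod 9 = 1, so G(64) = G(1) = 1.

1


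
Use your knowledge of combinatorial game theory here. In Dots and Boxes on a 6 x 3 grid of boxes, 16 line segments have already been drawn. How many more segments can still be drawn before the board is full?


Grid: 6 x 3 boxes, i.e. 7 rows and 4 columns of dots.
Horizontal edges: (rows + 1) * cols = 7 * 3 = 21
Vertical edges: rows * (cols + 1) = 6 * 4 = 24
Total edges: 21 + 24 = 45
Edges drawn: 16
Remaining: 45 - 16 = 29

29


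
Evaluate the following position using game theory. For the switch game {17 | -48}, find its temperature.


The game is {17 | -48}, a switch {a | b} with numbers a > b.
Cooling {a | b} by t gives {a - t | b + t}, which stops being hot when a - t = b + t, i.e. at t = (a - b)/2. So the temperature of a switch is (a - b)/2.
Temperature = (Left option - Right option) / 2
= (17 - (-48)) / 2
= 65 / 2
= 65/2

65/2


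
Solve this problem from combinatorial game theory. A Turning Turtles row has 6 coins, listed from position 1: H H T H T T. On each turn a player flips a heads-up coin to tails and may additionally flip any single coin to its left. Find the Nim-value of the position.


Coins: H H T H T T
Key fact: a single head at position k behaves exactly like a Nim heap of size k (turning it to T and optionally flipping a coin at j < k corresponds to moving the heap from k to j, or to 0), and heads combine as a disjunctive sum (two heads at the same place would cancel, matching j XOR j = 0). So the Nim-value is the XOR of the 1-indexed positions of the heads.
Face-up positions (1-indexed): [1, 2, 4]
XOR 0 with 1: 0 XOR 1 = 1
XOR 1 with 2: 1 XOR 2 = 3
XOR 3 with 4: 3 XOR 4 = 7
Nim-value = 7

7


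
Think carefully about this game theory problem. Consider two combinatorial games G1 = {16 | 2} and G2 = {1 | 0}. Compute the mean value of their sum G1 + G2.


G1 = {16 | 2}, G2 = {1 | 0}
Each is a switch {a | b} with numbers a > b; its mean value is (a + b)/2, and mean value is additive over game sums: m(G1 + G2) = m(G1) + m(G2).
Mean of G1 = (16 + (2))/2 = 18/2 = 9
Mean of G2 = (1 + (0))/2 = 1/2 = 1/2
Mean of G1 + G2 = 9 + 1/2 = 19/2

19/2


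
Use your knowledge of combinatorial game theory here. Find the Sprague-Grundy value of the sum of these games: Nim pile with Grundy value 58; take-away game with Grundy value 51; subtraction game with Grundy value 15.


By the Sprague-Grundy theorem, the Grundy value of a sum of games is the XOR of individual Grundy values.
Nim pile: Grundy value = 58. Running XOR: 0 XOR 58 = 58
take-away game: Grundy value = 51. Running XOR: 58 XOR 51 = 9
subtraction game: Grundy value = 15. Running XOR: 9 XOR 15 = 6
The combined Grundy value is 6.

6


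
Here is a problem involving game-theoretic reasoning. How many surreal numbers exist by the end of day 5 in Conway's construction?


Day 0: {|} = 0 is born. Count = 1.
Day n: the number of surreal numbers born by day n is 2^(n+1) - 1.
By day 0: 2^1 - 1 = 1
By day 1: 2^2 - 1 = 3
By day 2: 2^3 - 1 = 7
By day 3: 2^4 - 1 = 15
By day 4: 2^5 - 1 = 31
By day 5: 2^6 - 1 = 63
By day 5: 63 surreal numbers.

63


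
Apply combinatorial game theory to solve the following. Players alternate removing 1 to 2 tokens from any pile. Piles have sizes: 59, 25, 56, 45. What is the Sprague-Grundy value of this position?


Subtraction set: {1, 2}
For this subtraction set, G(n) = n mod 3 (period = max + 1 = 3).
Pile 1 (size 59): G(59) = 59 mod 3 = 2
Pile 2 (size 25): G(25) = 25 mod 3 = 1
Pile 3 (size 56): G(56) = 56 mod 3 = 2
Pile 4 (size 45): G(45) = 45 mod 3 = 0
Total Grundy value = XOR of all: 2 XOR 1 XOR 2 XOR 0 = 1

1


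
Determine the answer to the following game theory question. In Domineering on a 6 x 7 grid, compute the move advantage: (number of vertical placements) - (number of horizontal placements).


Board is 6 x 7 (rows x cols).
Left (vertical) placements: (rows-1) * cols = 5 * 7 = 35
Right (horizontal) placements: rows * (cols-1) = 6 * 6 = 36
Advantage = Left - Right = 35 - 36 = -1

-1


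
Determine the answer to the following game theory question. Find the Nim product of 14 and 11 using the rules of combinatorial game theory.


Nim multiplication is bilinear over XOR: (u XOR v) * w = (u*w) XOR (v*w).
So we split each operand into its bit components and XOR the pairwise Nim products.
14 = 2 + 4 + 8 (as XOR of powers of 2).
11 = 1 + 2 + 8 (as XOR of powers of 2).
Using the standard Nim-product table on single bits:
  2*2 = 3,   2*4 = 8,   2*8 = 12,
  4*4 = 6,   4*8 = 11,  8*8 = 13,
and  1*x = x (identity), k*l = l*k (commutative).
Pairwise Nim products:
  2 * 1 = 2
  2 * 2 = 3
  2 * 8 = 12
  4 * 1 = 4
  4 * 2 = 8
  4 * 8 = 11
  8 * 1 = 8
  8 * 2 = 12
  8 * 8 = 13
XOR them: 2 XOR 3 XOR 12 XOR 4 XOR 8 XOR 11 XOR 8 XOR 12 XOR 13 = 3.
Result: 14 * 11 = 3 (in Nim).

3


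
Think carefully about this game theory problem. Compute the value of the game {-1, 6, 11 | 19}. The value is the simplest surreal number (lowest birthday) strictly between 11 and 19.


Left options: {-1, 6, 11}, max = 11
Right options: {19}, min = 19
All options are numbers and max(Left) < min(Right), so by the simplicity theorem the value is the simplest (earliest-born) number strictly between 11 and 19.
Integers 12 through 18 all lie strictly between 11 and 19.
Among integers, the simplest (lowest birthday = smallest |n|; 0 is born on day 0, +-n on day n) is 12.
No non-integer in the interval can be simpler: if x is a non-integer in the interval, then floor(x) or ceil(x) also lies in the interval (the interval contains an integer), and both are proper prefixes of x's sign expansion, i.e. born earlier. So the game value is 12.
Game value = 12

12


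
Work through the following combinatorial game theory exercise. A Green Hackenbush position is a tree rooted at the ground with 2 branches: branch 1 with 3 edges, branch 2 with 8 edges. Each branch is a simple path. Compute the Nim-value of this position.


The tree has 2 branches from the ground vertex.
In Green Hackenbush, the Nim-value of a simple path of length k is k.
Branch 1: length 3, Nim-value = 3
Branch 2: length 8, Nim-value = 8
Total Nim-value = XOR of all branch values:
0 XOR 3 = 3
3 XOR 8 = 11
Nim-value of the tree = 11

11


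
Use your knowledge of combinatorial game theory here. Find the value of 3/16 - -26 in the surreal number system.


x = 3/16, y = -26
Converting to common denominator: 16
x = 3/16, y = -416/16
x - y = 3/16 - -26 = 419/16

419/16


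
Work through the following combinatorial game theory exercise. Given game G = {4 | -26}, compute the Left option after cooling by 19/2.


Original game: {4 | -26} (a switch {a | b} with a > b).
Cooling by t (for t below the temperature (a - b)/2 = 15) taxes each move by t: {a | b} cooled by t is {a - t | b + t}.
Cooling amount: t = 19/2
Cooled Left option: 4 - 19/2 = -11/2
Cooled Right option: -26 + 19/2 = -33/2
Cooled game: {-11/2 | -33/2}
Left option = -11/2

-11/2


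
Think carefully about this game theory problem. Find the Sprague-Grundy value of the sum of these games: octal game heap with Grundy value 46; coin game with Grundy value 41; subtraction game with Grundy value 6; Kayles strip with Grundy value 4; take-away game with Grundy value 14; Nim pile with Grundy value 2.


By the Sprague-Grundy theorem, the Grundy value of a sum of games is the XOR of individual Grundy values.
octal game heap: Grundy value = 46. Running XOR: 0 XOR 46 = 46
coin game: Grundy value = 41. Running XOR: 46 XOR 41 = 7
subtraction game: Grundy value = 6. Running XOR: 7 XOR 6 = 1
Kayles strip: Grundy value = 4. Running XOR: 1 XOR 4 = 5
take-away game: Grundy value = 14. Running XOR: 5 XOR 14 = 11
Nim pile: Grundy value = 2. Running XOR: 11 XOR 2 = 9
The combined Grundy value is 9.

9


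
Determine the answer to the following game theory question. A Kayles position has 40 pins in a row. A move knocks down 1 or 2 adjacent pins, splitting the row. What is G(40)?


Kayles: a move removes 1 or 2 adjacent pins from a contiguous row.
Removing pins from a row of k leaves two independent rows (a, b) with a + b = k - 1 (one pin) or a + b = k - 2 (two pins); an end removal gives a = 0.
By Sprague-Grundy, G(k) = mex{ G(a) XOR G(b) } over all these splits. G(0) = 0.
G(1): splits (0,0):0^0=0 -> mex({0}) = 1
G(2): splits (0,1):0^1=1 (0,0):0^0=0 -> mex({0, 1}) = 2
G(3): splits (0,2):0^2=2 (1,1):1^1=0 (0,1):0^1=1 -> mex({0, 1, 2}) = 3
G(4): splits (0,3):0^3=3 (1,2):1^2=3 (0,2):0^2=2 (1,1):1^1=0 -> mex({0, 2, 3}) = 1
G(5): splits (0,4):0^1=1 (1,3):1^3=2 (2,2):2^2=0 (0,3):0^3=3 (1,2):1^2=3 -> mex({0, 1, 2, 3}) = 4
G(6) = mex({0, 1, 2, 4}) = 3
G(7) = mex({0, 1, 3, 4, 5}) = 2
G(8) = mex({0, 2, 3, 5, 6}) = 1
G(9) = mex({0, 1, 2, 3, 6, 7}) = 4
G(10) = mex({0, 1, 3, 4, 5, 7}) = 2
G(11) = mex({0, 1, 2, 3, 4, 5}) = 6
G(12) = mex({0, 1, 2, 3, 5, 6, 7}) = 4
G(13) = mex({0, 2, 3, 4, 6, 7}) = 1
G(14) = mex({0, 1, 4, 5, 6, 7}) = 2
G(15) = mex({0, 1, 2, 3, 4, 5, 6}) = 7
G(16) = mex({0, 2, 3, 5, 6, 7}) = 1
G(17) = mex({0, 1, 2, 3, 5, 6, 7}) = 4
G(18) = mex({0, 1, 2, 4, 5, 6}) = 3
G(19) = mex({0, 1, 3, 4, 5, 7}) = 2
G(20) = mex({0, 2, 3, 4, 5, 6, 7}) = 1
G(21) = mex({0, 1, 2, 3, 5, 6, 7}) = 4
G(22) = mex({0, 1, 2, 3, 4, 5, 7}) = 6
G(23) = mex({0, 1, 2, 3, 4, 5, 6}) = 7
G(24) = mex({0, 1, 2, 3, 5, 6, 7}) = 4
G(25) = mex({0, 2, 3, 4, 6, 7}) = 1
G(26) = mex({0, 1, 3, 4, 5, 6, 7}) = 2
G(27) = mex({0, 1, 2, 3, 4, 5, 6, 7}) = 8
G(28) = mex({0, 1, 2, 3, 4, 6, 7, 8}) = 5
G(29) = mex({0, 1, 2, 3, 5, 6, 7, 8, 9}) = 4
G(30) = mex({0, 1, 2, 3, 4, 5, 6, 9, 10}) = 7
G(31) = mex({0, 1, 3, 4, 5, 7, 10, 11}) = 2
G(32) = mex({0, 2, 3, 4, 5, 6, 7, 9, 11}) = 1
G(33) = mex({0, 1, 2, 3, 4, 5, 6, 7, 9, 12}) = 8
G(34) = mex({0, 1, 2, 3, 4, 5, 7, 8, 11, 12}) = 6
G(35) = mex({0, 1, 2, 3, 4, 5, 6, 8, 9, 10, 11}) = 7
G(36) = mex({0, 1, 2, 3, 5, 6, 7, 9, 10}) = 4
G(37) = mex({0, 2, 3, 4, 6, 7, 9, 10, 11, 12}) = 1
G(38) = mex({0, 1, 3, 4, 5, 6, 7, 9, 10, 11, 12}) = 2
G(39) = mex({0, 1, 2, 4, 5, 6, 7, 9, 10, 12, 14}) = 3
G(40) = mex({0, 2, 3, 4, 6, 7, 11, 12, 14}) = 1
Therefore G(40) = 1.

1


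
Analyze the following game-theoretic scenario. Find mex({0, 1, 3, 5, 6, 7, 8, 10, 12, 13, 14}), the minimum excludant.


Set = {0, 1, 3, 5, 6, 7, 8, 10, 12, 13, 14}
0 is in the set.
1 is in the set.
2 is NOT in the set. This is the mex.
mex = 2

2


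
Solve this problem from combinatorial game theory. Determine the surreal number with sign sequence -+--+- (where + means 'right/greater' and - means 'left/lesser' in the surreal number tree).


Sign expansion: -+--+-
Rule: track bounds (lo, hi), initially (-inf, +inf). On '+', the current value becomes lo and we move to the simplest number in (value, hi): value + 1 if hi = +inf, otherwise the midpoint (value + hi)/2. On '-', the current value becomes hi and we move to value - 1 if lo = -inf, otherwise the midpoint (lo + value)/2.
Start at 0.
Step 1: sign = -, move left. Bounds: (-inf, 0). Value = -1
Step 2: sign = +, move right. Bounds: (-1, 0). Value = -1/2
Step 3: sign = -, move left. Bounds: (-1, -1/2). Value = -3/4
Step 4: sign = -, move left. Bounds: (-1, -3/4). Value = -7/8
Step 5: sign = +, move right. Bounds: (-7/8, -3/4). Value = -13/16
Step 6: sign = -, move left. Bounds: (-7/8, -13/16). Value = -27/32
The surreal number with sign expansion -+--+- is -27/32.

-27/32


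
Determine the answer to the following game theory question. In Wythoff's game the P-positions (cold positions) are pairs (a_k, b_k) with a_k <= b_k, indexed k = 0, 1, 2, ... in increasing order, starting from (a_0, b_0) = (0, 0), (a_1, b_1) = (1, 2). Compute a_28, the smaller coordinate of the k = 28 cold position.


By Wythoff's theorem, a_k = floor(k * phi) and b_k = floor(k * phi^2) = a_k + k, where phi = (1 + sqrt(5))/2 is the golden ratio.
phi = (1 + sqrt(5))/2 = 1.618034
k = 28
k * phi = 28 * 1.618034 = 45.304952
a_28 = floor(k * phi) = 45

45


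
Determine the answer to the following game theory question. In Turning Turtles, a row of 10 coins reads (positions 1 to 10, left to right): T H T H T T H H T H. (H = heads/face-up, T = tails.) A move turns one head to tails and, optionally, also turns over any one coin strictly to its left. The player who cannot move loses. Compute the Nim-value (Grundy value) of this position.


Coins: T H T H T T H H T H
Key fact: a single head at position k behaves exactly like a Nim heap of size k (turning it to T and optionally flipping a coin at j < k corresponds to moving the heap from k to j, or to 0), and heads combine as a disjunctive sum (two heads at the same place would cancel, matching j XOR j = 0). So the Nim-value is the XOR of the 1-indexed positions of the heads.
Face-up positions (1-indexed): [2, 4, 7, 8, 10]
XOR 0 with 2: 0 XOR 2 = 2
XOR 2 with 4: 2 XOR 4 = 6
XOR 6 with 7: 6 XOR 7 = 1
XOR 1 with 8: 1 XOR 8 = 9
XOR 9 with 10: 9 XOR 10 = 3
Nim-value = 3

3


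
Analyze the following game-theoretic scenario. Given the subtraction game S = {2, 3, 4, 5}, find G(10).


The subtraction set is S = {2, 3, 4, 5}.
G(k) = mex{ G(k - s) : s in S, s <= k }. We compute iteratively: G(0) = 0.
G(1) = mex({}) = 0
G(2) = mex({0}) = 1
G(3) = mex({0}) = 1
G(4) = mex({0, 1}) = 2
G(5) = mex({0, 1}) = 2
G(6) = mex({0, 1, 2}) = 3
G(7) = mex({1, 2}) = 0
G(8) = mex({1, 2, 3}) = 0
G(9) = mex({0, 2, 3}) = 1
G(10) = mex({0, 2, 3}) = 1
Therefore G(10) = 1.

1


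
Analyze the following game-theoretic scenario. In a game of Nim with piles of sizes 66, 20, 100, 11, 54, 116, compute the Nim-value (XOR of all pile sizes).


We need the XOR (exclusive or) of all pile sizes.
After XOR-ing pile 1 (size 66): 0 XOR 66 = 66
After XOR-ing pile 2 (size 20): 66 XOR 20 = 86
After XOR-ing pile 3 (size 100): 86 XOR 100 = 50
After XOR-ing pile 4 (size 11): 50 XOR 11 = 57
After XOR-ing pile 5 (size 54): 57 XOR 54 = 15
After XOR-ing pile 6 (size 116): 15 XOR 116 = 123
The Nim-value of this position is 123.

123


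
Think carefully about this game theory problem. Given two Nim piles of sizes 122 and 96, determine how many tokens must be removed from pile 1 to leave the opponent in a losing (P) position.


Piles: 122 and 96
Current XOR: 122 XOR 96 = 26 (non-zero, so this is an N-position).
To make the XOR zero, we need to find a move that balances the piles.
For pile 1 (size 122): target = 122 XOR 26 = 96
We reduce pile 1 from 122 to 96.
Tokens removed: 122 - 96 = 26
Verification: 96 XOR 96 = 0

26


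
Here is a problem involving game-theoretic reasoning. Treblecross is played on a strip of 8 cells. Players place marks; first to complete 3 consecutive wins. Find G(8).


Treblecross: place X on empty cells; 3-in-a-row wins.
Playing within two cells of an existing X lets the opponent win at once, so sensible play treats the cells i-2..i+2 around each X as dead. The player left with no safe cell loses, so this is a normal-play take-away game on strips of safe cells.
Placing X at cell i (0-indexed) of a strip of k safe cells leaves independent strips of sizes max(0, i-2) and max(0, k-i-3). Hence G(k) = mex{ G(max(0,i-2)) XOR G(max(0,k-i-3)) : 0 <= i < k }, with G(0) = 0.
G(1): splits (0,0):0^0=0 -> mex({0}) = 1
G(2): splits (0,0):0^0=0 -> mex({0}) = 1
G(3): splits (0,0):0^0=0 -> mex({0}) = 1
G(4): splits (0,1):0^1=1 (0,0):0^0=0 -> mex({0, 1}) = 2
G(5): splits (0,2):0^1=1 (0,1):0^1=1 (0,0):0^0=0 -> mex({0, 1}) = 2
G(6) = mex({1}) = 0
G(7) = mex({0, 1, 2}) = 3
G(8) = mex({0, 1, 2}) = 3
Therefore G(8) = 3.

3


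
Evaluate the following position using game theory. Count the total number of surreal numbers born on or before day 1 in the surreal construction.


Day 0: {|} = 0 is born. Count = 1.
Day n: the number of surreal numbers born by day n is 2^(n+1) - 1.
By day 0: 2^1 - 1 = 1
By day 1: 2^2 - 1 = 3
By day 1: 3 surreal numbers.

3


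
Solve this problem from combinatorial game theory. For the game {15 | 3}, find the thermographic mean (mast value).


Game = {15 | 3}, a switch {a | b} with numbers a > b.
Its thermograph has left wall a - t and right wall b + t, which meet at t = (a - b)/2, where both equal (a + b)/2. So the mast (mean value) is at (a + b)/2.
Mean = (15 + (3))/2 = 18/2 = 9

9


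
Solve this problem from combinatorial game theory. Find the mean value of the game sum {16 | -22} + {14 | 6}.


G1 = {16 | -22}, G2 = {14 | 6}
Each is a switch {a | b} with numbers a > b; its mean value is (a + b)/2, and mean value is additive over game sums: m(G1 + G2) = m(G1) + m(G2).
Mean of G1 = (16 + (-22))/2 = -6/2 = -3
Mean of G2 = (14 + (6))/2 = 20/2 = 10
Mean of G1 + G2 = -3 + 10 = 7

7


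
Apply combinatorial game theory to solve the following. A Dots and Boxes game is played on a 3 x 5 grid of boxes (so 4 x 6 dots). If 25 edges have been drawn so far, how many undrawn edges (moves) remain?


Grid: 3 x 5 boxes, i.e. 4 rows and 6 columns of dots.
Horizontal edges: (rows + 1) * cols = 4 * 5 = 20
Vertical edges: rows * (cols + 1) = 3 * 6 = 18
Total edges: 20 + 18 = 38
Edges drawn: 25
Remaining: 38 - 25 = 13

13


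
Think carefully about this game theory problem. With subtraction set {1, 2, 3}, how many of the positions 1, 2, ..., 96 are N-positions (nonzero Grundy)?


Subtraction set S = {1, 2, 3}, so G(n) = n mod 4.
G(n) = 0 when n is a multiple of 4.
Multiples of 4 in [1, 96]: 24
N-positions (nonzero Grundy) = 96 - 24 = 72

72


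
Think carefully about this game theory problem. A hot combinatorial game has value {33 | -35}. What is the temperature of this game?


The game is {33 | -35}, a switch {a | b} with numbers a > b.
Cooling {a | b} by t gives {a - t | b + t}, which stops being hot when a - t = b + t, i.e. at t = (a - b)/2. So the temperature of a switch is (a - b)/2.
Temperature = (Left option - Right option) / 2
= (33 - (-35)) / 2
= 68 / 2
= 34

34


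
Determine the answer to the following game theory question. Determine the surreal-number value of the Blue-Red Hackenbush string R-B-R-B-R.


Edges (from ground): R-B-R-B-R
By Berlekamp's sign-expansion rule, a Blue-Red Hackenbush stalk has the value of the surreal number whose sign sequence is the edge sequence with B -> + and R -> -.
Sign sequence: -+-+-
Trace the sign expansion in the surreal number tree, starting from 0:
Edge 1: R (sign -) -> bounds (-inf, 0), value = -1
Edge 2: B (sign +) -> bounds (-1, 0), value = -1/2
Edge 3: R (sign -) -> bounds (-1, -1/2), value = -3/4
Edge 4: B (sign +) -> bounds (-3/4, -1/2), value = -5/8
Edge 5: R (sign -) -> bounds (-3/4, -5/8), value = -11/16
Game value = -11/16

-11/16


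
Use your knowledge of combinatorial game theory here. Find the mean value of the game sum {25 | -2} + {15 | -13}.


G1 = {25 | -2}, G2 = {15 | -13}
Each is a switch {a | b} with numbers a > b; its mean value is (a + b)/2, and mean value is additive over game sums: m(G1 + G2) = m(G1) + m(G2).
Mean of G1 = (25 + (-2))/2 = 23/2 = 23/2
Mean of G2 = (15 + (-13))/2 = 2/2 = 1
Mean of G1 + G2 = 23/2 + 1 = 25/2

25/2


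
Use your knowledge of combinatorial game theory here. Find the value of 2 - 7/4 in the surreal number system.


x = 2, y = 7/4
Converting to common denominator: 4
x = 8/4, y = 7/4
x - y = 2 - 7/4 = 1/4

1/4


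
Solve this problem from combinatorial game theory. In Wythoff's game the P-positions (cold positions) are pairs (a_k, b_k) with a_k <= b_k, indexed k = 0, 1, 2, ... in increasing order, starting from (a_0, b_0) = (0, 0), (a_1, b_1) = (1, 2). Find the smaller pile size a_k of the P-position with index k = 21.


By Wythoff's theorem, a_k = floor(k * phi) and b_k = floor(k * phi^2) = a_k + k, where phi = (1 + sqrt(5))/2 is the golden ratio.
phi = (1 + sqrt(5))/2 = 1.618034
k = 21
k * phi = 21 * 1.618034 = 33.978714
a_21 = floor(k * phi) = 33

33


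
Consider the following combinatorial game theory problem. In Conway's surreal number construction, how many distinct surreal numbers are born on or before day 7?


Day 0: {|} = 0 is born. Count = 1.
Day n: the number of surreal numbers born by day n is 2^(n+1) - 1.
By day 0: 2^1 - 1 = 1
By day 1: 2^2 - 1 = 3
By day 2: 2^3 - 1 = 7
By day 3: 2^4 - 1 = 15
By day 4: 2^5 - 1 = 31
By day 5: 2^6 - 1 = 63
By day 6: 2^7 - 1 = 127
By day 7: 2^8 - 1 = 255
By day 7: 255 surreal numbers.

255


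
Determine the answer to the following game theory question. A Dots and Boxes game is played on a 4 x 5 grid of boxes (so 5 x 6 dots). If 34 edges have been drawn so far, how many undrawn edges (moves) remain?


Grid: 4 x 5 boxes, i.e. 5 rows and 6 columns of dots.
Horizontal edges: (rows + 1) * cols = 5 * 5 = 25
Vertical edges: rows * (cols + 1) = 4 * 6 = 24
Total edges: 25 + 24 = 49
Edges drawn: 34
Remaining: 49 - 34 = 15

15


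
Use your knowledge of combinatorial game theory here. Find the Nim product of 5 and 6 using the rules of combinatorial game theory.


Nim multiplication is bilinear over XOR: (u XOR v) * w = (u*w) XOR (v*w).
So we split each operand into its bit components and XOR the pairwise Nim products.
5 = 1 + 4 (as XOR of powers of 2).
6 = 2 + 4 (as XOR of powers of 2).
Using the standard Nim-product table on single bits:
  2*2 = 3,   2*4 = 8,   2*8 = 12,
  4*4 = 6,   4*8 = 11,  8*8 = 13,
and  1*x = x (identity), k*l = l*k (commutative).
Pairwise Nim products:
  1 * 2 = 2
  1 * 4 = 4
  4 * 2 = 8
  4 * 4 = 6
XOR them: 2 XOR 4 XOR 8 XOR 6 = 8.
Result: 5 * 6 = 8 (in Nim).

8


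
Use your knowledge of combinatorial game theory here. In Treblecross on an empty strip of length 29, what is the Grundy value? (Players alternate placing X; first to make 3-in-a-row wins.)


Treblecross: place X on empty cells; 3-in-a-row wins.
Playing within two cells of an existing X lets the opponent win at once, so sensible play treats the cells i-2..i+2 around each X as dead. The player left with no safe cell loses, so this is a normal-play take-away game on strips of safe cells.
Placing X at cell i (0-indexed) of a strip of k safe cells leaves independent strips of sizes max(0, i-2) and max(0, k-i-3). Hence G(k) = mex{ G(max(0,i-2)) XOR G(max(0,k-i-3)) : 0 <= i < k }, with G(0) = 0.
G(1): splits (0,0):0^0=0 -> mex({0}) = 1
G(2): splits (0,0):0^0=0 -> mex({0}) = 1
G(3): splits (0,0):0^0=0 -> mex({0}) = 1
G(4): splits (0,1):0^1=1 (0,0):0^0=0 -> mex({0, 1}) = 2
G(5): splits (0,2):0^1=1 (0,1):0^1=1 (0,0):0^0=0 -> mex({0, 1}) = 2
G(6) = mex({1}) = 0
G(7) = mex({0, 1, 2}) = 3
G(8) = mex({0, 1, 2}) = 3
G(9) = mex({0, 2}) = 1
G(10) = mex({0, 2, 3}) = 1
G(11) = mex({0, 3}) = 1
G(12) = mex({1, 3}) = 0
G(13) = mex({0, 1, 2, 3}) = 4
G(14) = mex({0, 1, 2}) = 3
G(15) = mex({0, 1, 2}) = 3
G(16) = mex({0, 1, 2, 4}) = 3
G(17) = mex({0, 1, 3, 4}) = 2
G(18) = mex({0, 1, 3, 4}) = 2
G(19) = mex({0, 1, 3, 5}) = 2
G(20) = mex({0, 1, 2, 3, 5}) = 4
G(21) = mex({0, 1, 2, 3, 5}) = 4
G(22) = mex({1, 2, 6}) = 0
G(23) = mex({0, 1, 2, 3, 4, 6}) = 5
G(24) = mex({0, 1, 2, 3, 4}) = 5
G(25) = mex({0, 1, 3, 4, 7}) = 2
G(26) = mex({0, 1, 3, 4, 5, 7}) = 2
G(27) = mex({0, 1, 3, 5}) = 2
G(28) = mex({0, 1, 2, 5}) = 3
G(29) = mex({0, 1, 2, 4, 5, 6}) = 3
Therefore G(29) = 3.

3
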